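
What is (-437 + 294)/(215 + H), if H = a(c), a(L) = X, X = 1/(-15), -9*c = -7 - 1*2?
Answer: -165/248 ≈ -0.66532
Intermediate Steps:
c = 1 (c = -(-7 - 1*2)/9 = -(-7 - 2)/9 = -⅑*(-9) = 1)
X = -1/15 ≈ -0.066667
a(L) = -1/15
H = -1/15 ≈ -0.066667
(-437 + 294)/(215 + H) = (-437 + 294)/(215 - 1/15) = -143/3224/15 = -143*15/3224 = -165/248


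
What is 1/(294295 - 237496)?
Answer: 1/56799 ≈ 1.7606e-5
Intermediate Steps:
1/(294295 - 237496) = 1/56799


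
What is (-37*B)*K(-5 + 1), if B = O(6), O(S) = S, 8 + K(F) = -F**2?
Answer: 5328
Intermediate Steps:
K(F) = -8 - F**2
B = 6
(-37*B)*K(-5 + 1) = (-37*6)*(-8 - (-5 + 1)**2) = -222*(-8 - 1*(-4)**2) = -222*(-8 - 1*16) = -222*(-8 - 16) = -222*(-24) = 5328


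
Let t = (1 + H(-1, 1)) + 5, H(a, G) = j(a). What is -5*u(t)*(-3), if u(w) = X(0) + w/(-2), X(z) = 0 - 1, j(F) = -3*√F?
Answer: -60 + 45*I/2 ≈ -60.0 + 22.5*I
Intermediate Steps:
H(a, G) = -3*√a
X(z) = -1
t = 6 - 3*I (t = (1 - 3*I) + 5 = 6 - 3*I ≈ 6.0 - 3.0*I)
u(w) = -1 - w/2 (u(w) = -1 + w/(-2) = -1 + w*(-½) = -1 - w/2)
-5*u(t)*(-3) = -5*(-1 - (6 - 3*I)/2)*(-3) = -5*(-1 + (-3 + 3*I/2))*(-3) = -5*(-4 + 3*I/2)*(-3) = (20 - 15*I/2)*(-3) = -60 + 45*I/2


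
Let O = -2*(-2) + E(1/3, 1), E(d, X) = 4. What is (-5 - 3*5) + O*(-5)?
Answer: -60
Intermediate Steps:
O = 8 (O = -2*(-2) + 4 = 4 + 4 = 8)
(-5 - 3*5) + O*(-5) = (-5 - 3*5) + 8*(-5) = (-5 - 15) - 40 = -20 - 40 = -60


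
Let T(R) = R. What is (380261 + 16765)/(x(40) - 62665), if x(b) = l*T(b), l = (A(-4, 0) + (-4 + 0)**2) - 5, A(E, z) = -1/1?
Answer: -18906/2965 ≈ -6.3764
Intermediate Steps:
A(E, z) = -1 (A(E, z) = -1*1 = -1)
l = 10 (l = (-1 + (-4 + 0)**2) - 5 = (-1 + (-4)**2) - 5 = (-1 + 16) - 5 = 15 - 5 = 10)
x(b) = 10*b
(380261 + 16765)/(x(40) - 62665) = (380261 + 16765)/(10*40 - 62665) = 397026/(400 - 62665) = 397026/(-62265) = 397026*(-1/62265) = -18906/2965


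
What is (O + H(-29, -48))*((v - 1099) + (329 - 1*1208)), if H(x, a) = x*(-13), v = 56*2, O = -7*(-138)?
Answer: -2506038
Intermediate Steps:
O = 966
v = 112
H(x, a) = -13*x
(O + H(-29, -48))*((v - 1099) + (329 - 1*1208)) = (966 - 13*(-29))*((112 - 1099) + (329 - 1*1208)) = (966 + 377)*(-987 + (329 - 1208)) = 1343*(-987 - 879) = 1343*(-1866) = -2506038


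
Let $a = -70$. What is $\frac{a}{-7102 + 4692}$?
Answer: $\frac{7}{241} \approx 0.029046$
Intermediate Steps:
$\frac{a}{-7102 + 4692} = \frac{1}{-7102 + 4692} \left(-70\right) = \frac{1}{-2410} \left(-70\right) = \left(- \frac{1}{2410}\right) \left(-70\right) = \frac{7}{241}$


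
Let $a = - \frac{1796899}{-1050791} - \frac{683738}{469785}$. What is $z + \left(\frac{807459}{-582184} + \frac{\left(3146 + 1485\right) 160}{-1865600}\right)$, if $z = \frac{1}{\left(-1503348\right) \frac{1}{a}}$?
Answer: $- \frac{2042700765232662944222657}{1144935849757214515642488} \approx -1.7841$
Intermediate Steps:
$a = \frac{125690459957}{493645849935}$ ($a = \left(-1796899\right) \left(- \frac{1}{1050791}\right) - \frac{683738}{469785} = \frac{1796899}{1050791} - \frac{683738}{469785} = \frac{125690459957}{493645849935} \approx 0.25462$)
$z = - \frac{125690459957}{742121501208082380}$ ($z = \frac{1}{\left(-1503348\right) \frac{1}{\frac{125690459957}{493645849935}}} = \frac{1}{\left(-1503348\right) \frac{493645849935}{125690459957}} = \frac{1}{- \frac{742121501208082380}{125690459957}} = - \frac{125690459957}{742121501208082380} \approx -1.6937 \cdot 10^{-7}$)
$z + \left(\frac{807459}{-582184} + \frac{\left(3146 + 1485\right) 160}{-1865600}\right) = - \frac{125690459957}{742121501208082380} + \left(\frac{807459}{-582184} + \frac{\left(3146 + 1485\right) 160}{-1865600}\right) = - \frac{125690459957}{742121501208082380} + \left(807459 \left(- \frac{1}{582184}\right) + 4631 \cdot 160 \left(- \frac{1}{1865600}\right)\right) = - \frac{125690459957}{742121501208082380} + \left(- \frac{807459}{582184} + 740960 \left(- \frac{1}{1865600}\right)\right) = - \frac{125690459957}{742121501208082380} - \frac{275251501}{154278760} = - \frac{2042700765232662944222657}{1144935849757214515642488}$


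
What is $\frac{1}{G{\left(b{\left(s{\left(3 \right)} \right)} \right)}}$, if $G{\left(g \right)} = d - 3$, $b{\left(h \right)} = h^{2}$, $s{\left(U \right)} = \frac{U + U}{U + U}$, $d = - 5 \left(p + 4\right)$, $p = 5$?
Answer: $- \frac{1}{48} \approx -0.020833$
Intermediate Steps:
$d = -45$ ($d = - 5 \left(5 + 4\right) = \left(-5\right) 9 = -45$)
$s{\left(U \right)} = 1$ ($s{\left(U \right)} = \frac{2 U}{2 U} = 2 U \frac{1}{2 U} = 1$)
$G{\left(g \right)} = -48$ ($G{\left(g \right)} = -45 - 3 = -48$)
$\frac{1}{G{\left(b{\left(s{\left(3 \right)} \right)} \right)}} = \frac{1}{-48} = - \frac{1}{48}$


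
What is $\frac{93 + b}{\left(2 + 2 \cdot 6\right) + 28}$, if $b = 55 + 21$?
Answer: $\frac{169}{42} \approx 4.0238$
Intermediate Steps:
$b = 76$
$\frac{93 + b}{\left(2 + 2 \cdot 6\right) + 28} = \frac{93 + 76}{\left(2 + 2 \cdot 6\right) + 28} = \frac{1}{\left(2 + 12\right) + 28} \cdot 169 = \frac{1}{14 + 28} \cdot 169 = \frac{1}{42} \cdot 169 = \frac{169}{42}$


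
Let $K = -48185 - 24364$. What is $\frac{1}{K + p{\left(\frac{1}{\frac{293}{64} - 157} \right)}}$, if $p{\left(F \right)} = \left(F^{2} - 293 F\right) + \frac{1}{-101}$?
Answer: $- \frac{9611162525}{697261849270794} \approx -1.3784 \cdot 10^{-5}$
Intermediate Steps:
$K = -72549$ ($K = -48185 - 24364 = -72549$)
$p{\left(F \right)} = - \frac{1}{101} + F^{2} - 293 F$ ($p{\left(F \right)} = \left(F^{2} - 293 F\right) - \frac{1}{101} = - \frac{1}{101} + F^{2} - 293 F$)
$\frac{1}{K + p{\left(\frac{1}{\frac{293}{64} - 157} \right)}} = \frac{1}{-72549 - \left(\frac{1}{101} - \frac{1}{\left(\frac{293}{64} - 157\right)^{2}} + \frac{293}{\frac{293}{64} - 157}\right)} = \frac{1}{-72549 - \left(\frac{1}{101} - \frac{18752}{9755} - \frac{4096}{95160025}\right)} = \frac{1}{-72549 - \left(- \frac{1884197}{985255} - \frac{4096}{95160025}\right)} = \frac{1}{-72549 + \left(- \frac{1}{101} + \frac{4096}{95160025} + \frac{18752}{9755}\right)} = \frac{1}{-72549 + \frac{18380755431}{9611162525}} = \frac{1}{- \frac{697261849270794}{9611162525}} = - \frac{9611162525}{697261849270794}$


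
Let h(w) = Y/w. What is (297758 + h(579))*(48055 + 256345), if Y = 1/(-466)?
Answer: 12227637961074200/134907 ≈ 9.0638e+10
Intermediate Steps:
Y = -1/466 ≈ -0.0021459
h(w) = -1/(466*w)
(297758 + h(579))*(48055 + 256345) = (297758 - 1/466/579)*(48055 + 256345) = (297758 - 1/466*1/579)*304400 = (297758 - 1/269814)*304400 = (80339277011/269814)*304400 = 12227637961074200/134907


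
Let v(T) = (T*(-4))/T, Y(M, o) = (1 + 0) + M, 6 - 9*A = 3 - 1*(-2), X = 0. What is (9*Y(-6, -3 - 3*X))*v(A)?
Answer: 180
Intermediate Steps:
A = 1/9 (A = 2/3 - (3 - 1*(-2))/9 = 2/3 - (3 + 2)/9 = 2/3 - 1/9*5 = 2/3 - 5/9 = 1/9 ≈ 0.11111)
Y(M, o) = 1 + M
v(T) = -4 (v(T) = (-4*T)/T = -4)
(9*Y(-6, -3 - 3*X))*v(A) = (9*(1 - 6))*(-4) = (9*(-5))*(-4) = -45*(-4) = 180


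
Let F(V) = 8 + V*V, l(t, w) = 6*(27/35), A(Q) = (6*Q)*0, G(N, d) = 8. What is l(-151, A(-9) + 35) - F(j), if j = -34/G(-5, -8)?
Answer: -12003/560 ≈ -21.434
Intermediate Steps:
A(Q) = 0
j = -17/4 (j = -34/8 = -34*⅛ = -17/4 ≈ -4.2500)
l(t, w) = 162/35 (l(t, w) = 6*(27*(1/35)) = 6*(27/35) = 162/35)
F(V) = 8 + V²
l(-151, A(-9) + 35) - F(j) = 162/35 - (8 + (-17/4)²) = 162/35 - (8 + 289/16) = 162/35 - 1*417/16 = 162/35 - 417/16 = -12003/560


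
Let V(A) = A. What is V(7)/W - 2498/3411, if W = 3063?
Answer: -2542499/3482631 ≈ -0.73005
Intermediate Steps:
V(7)/W - 2498/3411 = 7/3063 - 2498/3411 = -2542499/3482631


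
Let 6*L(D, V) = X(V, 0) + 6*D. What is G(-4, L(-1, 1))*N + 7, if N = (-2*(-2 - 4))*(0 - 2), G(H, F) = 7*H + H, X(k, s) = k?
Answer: 775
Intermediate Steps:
L(D, V) = D + V/6 (L(D, V) = (V + 6*D)/6 = D + V/6)
G(H, F) = 8*H
N = -24 (N = -2*(-6)*(-2) = 12*(-2) = -24)
G(-4, L(-1, 1))*N + 7 = (8*(-4))*(-24) + 7 = -32*(-24) + 7 = 768 + 7 = 775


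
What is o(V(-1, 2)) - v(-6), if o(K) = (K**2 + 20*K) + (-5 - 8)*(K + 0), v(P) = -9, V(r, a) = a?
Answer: 27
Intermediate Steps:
o(K) = K**2 + 7*K (o(K) = (K**2 + 20*K) - 13*K = K**2 + 7*K)
o(V(-1, 2)) - v(-6) = 2*(7 + 2) - 1*(-9) = 2*9 + 9 = 18 + 9 = 27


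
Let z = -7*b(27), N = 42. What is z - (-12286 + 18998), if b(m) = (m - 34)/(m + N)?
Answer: -463079/69 ≈ -6711.3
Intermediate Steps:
b(m) = (-34 + m)/(42 + m) (b(m) = (m - 34)/(m + 42) = (-34 + m)/(42 + m))
z = 49/69 (z = -7*(-34 + 27)/(42 + 27) = -7*(-7)/69 = -7*(-7/69) = 49/69 ≈ 0.71014)
z - (-12286 + 18998) = 49/69 - (-12286 + 18998) = 49/69 - 1*6712 = 49/69 - 6712 = -463079/69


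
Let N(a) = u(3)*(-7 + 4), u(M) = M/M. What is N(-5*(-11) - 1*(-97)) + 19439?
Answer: 19436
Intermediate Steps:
u(M) = 1
N(a) = -3 (N(a) = 1*(-7 + 4) = 1*(-3) = -3)
N(-5*(-11) - 1*(-97)) + 19439 = -3 + 19439 = 19436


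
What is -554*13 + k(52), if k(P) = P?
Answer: -7150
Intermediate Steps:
-554*13 + k(52) = -554*13 + 52 = -7202 + 52 = -7150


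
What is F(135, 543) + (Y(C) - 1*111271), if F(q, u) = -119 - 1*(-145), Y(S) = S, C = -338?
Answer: -111583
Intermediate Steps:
F(q, u) = 26 (F(q, u) = -119 + 145 = 26)
F(135, 543) + (Y(C) - 1*111271) = 26 + (-338 - 1*111271) = 26 + (-338 - 111271) = 26 - 111609 = -111583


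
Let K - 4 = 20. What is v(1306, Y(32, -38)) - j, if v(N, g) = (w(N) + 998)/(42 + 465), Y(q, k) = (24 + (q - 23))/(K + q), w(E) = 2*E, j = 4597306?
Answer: -2330830532/507 ≈ -4.5973e+6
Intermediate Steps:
K = 24 (K = 4 + 20 = 24)
Y(q, k) = (1 + q)/(24 + q) (Y(q, k) = (24 + (q - 23))/(24 + q) = (24 + (-23 + q))/(24 + q) = (1 + q)/(24 + q))
v(N, g) = 998/507 + 2*N/507 (v(N, g) = (2*N + 998)/(42 + 465) = (998 + 2*N)/507 = (998 + 2*N)*(1/507) = 998/507 + 2*N/507)
v(1306, Y(32, -38)) - j = (998/507 + (2/507)*1306) - 1*4597306 = (998/507 + 2612/507) - 4597306 = 3610/507 - 4597306 = -2330830532/507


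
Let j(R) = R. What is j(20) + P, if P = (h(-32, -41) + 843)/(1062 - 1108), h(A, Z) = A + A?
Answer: 141/46 ≈ 3.0652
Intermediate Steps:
h(A, Z) = 2*A
P = -779/46 (P = (2*(-32) + 843)/(1062 - 1108) = (-64 + 843)/(-46) = 779*(-1/46) = -779/46 ≈ -16.935)
j(20) + P = 20 - 779/46 = 141/46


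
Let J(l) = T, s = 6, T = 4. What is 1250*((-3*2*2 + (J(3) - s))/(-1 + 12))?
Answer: -17500/11 ≈ -1590.9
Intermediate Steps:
J(l) = 4
1250*((-3*2*2 + (J(3) - s))/(-1 + 12)) = 1250*((-3*2*2 + (4 - 1*6))/(-1 + 12)) = 1250*((-6*2 + (4 - 6))/11) = 1250*((-12 - 2)*(1/11)) = 1250*(-14*1/11) = 1250*(-14/11) = -17500/11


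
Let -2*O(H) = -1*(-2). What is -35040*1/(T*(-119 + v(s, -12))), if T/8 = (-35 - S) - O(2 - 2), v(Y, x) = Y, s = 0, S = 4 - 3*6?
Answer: -219/119 ≈ -1.8403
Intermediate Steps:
S = -14 (S = 4 - 18 = -14)
O(H) = -1 (O(H) = -(-1)*(-2)/2 = -½*2 = -1)
T = -160 (T = 8*((-35 - 1*(-14)) - 1*(-1)) = 8*((-35 + 14) + 1) = 8*(-21 + 1) = 8*(-20) = -160)
-35040*1/(T*(-119 + v(s, -12))) = -35040*(-1/(160*(-119 + 0))) = -35040/((-160*(-119))) = -35040/19040 = -35040*1/19040 = -219/119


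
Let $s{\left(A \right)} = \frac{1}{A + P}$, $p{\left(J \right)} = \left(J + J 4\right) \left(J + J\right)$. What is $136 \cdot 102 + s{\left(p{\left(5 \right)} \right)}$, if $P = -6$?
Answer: $\frac{3384769}{244} \approx 13872.0$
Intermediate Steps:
$p{\left(J \right)} = 10 J^{2}$ ($p{\left(J \right)} = \left(J + 4 J\right) 2 J = 5 J 2 J = 10 J^{2}$)
$s{\left(A \right)} = \frac{1}{-6 + A}$ ($s{\left(A \right)} = \frac{1}{A - 6} = \frac{1}{-6 + A}$)
$136 \cdot 102 + s{\left(p{\left(5 \right)} \right)} = 136 \cdot 102 + \frac{1}{-6 + 10 \cdot 5^{2}} = 13872 + \frac{1}{-6 + 10 \cdot 25} = 13872 + \frac{1}{-6 + 250} = 13872 + \frac{1}{244} = \frac{3384769}{244}$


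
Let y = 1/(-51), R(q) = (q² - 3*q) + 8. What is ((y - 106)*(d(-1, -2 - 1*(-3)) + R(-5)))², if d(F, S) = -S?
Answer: 64581548641/2601 ≈ 2.4830e+7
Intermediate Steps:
R(q) = 8 + q² - 3*q
y = -1/51 ≈ -0.019608
((y - 106)*(d(-1, -2 - 1*(-3)) + R(-5)))² = ((-1/51 - 106)*(-(-2 - 1*(-3)) + (8 + (-5)² - 3*(-5))))² = (-5407*(-(-2 + 3) + (8 + 25 + 15))/51)² = (-5407*(-1*1 + 48)/51)² = (-5407*(-1 + 48)/51)² = (-5407/51*47)² = (-254129/51)² = 64581548641/2601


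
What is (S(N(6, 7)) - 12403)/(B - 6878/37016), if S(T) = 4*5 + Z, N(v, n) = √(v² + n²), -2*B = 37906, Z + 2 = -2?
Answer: 76419532/116928521 ≈ 0.65356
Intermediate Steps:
Z = -4 (Z = -2 - 2 = -4)
B = -18953 (B = -½*37906 = -18953)
N(v, n) = √(n² + v²)
S(T) = 16 (S(T) = 4*5 - 4 = 20 - 4 = 16)
(S(N(6, 7)) - 12403)/(B - 6878/37016) = (16 - 12403)/(-18953 - 6878/37016) = -12387/(-18953 - 6878*1/37016) = -12387/(-18953 - 3439/18508) = -12387/(-350785563/18508) = -12387*(-18508/350785563) = 76419532/116928521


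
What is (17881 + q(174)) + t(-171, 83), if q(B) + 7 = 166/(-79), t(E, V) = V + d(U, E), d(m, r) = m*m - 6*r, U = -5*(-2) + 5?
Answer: 1517266/79 ≈ 19206.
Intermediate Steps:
U = 15 (U = 10 + 5 = 15)
d(m, r) = m**2 - 6*r
t(E, V) = 225 + V - 6*E (t(E, V) = V + (15**2 - 6*E) = V + (225 - 6*E) = 225 + V - 6*E)
q(B) = -719/79 (q(B) = -7 + 166/(-79) = -7 + 166*(-1/79) = -7 - 166/79 = -719/79)
(17881 + q(174)) + t(-171, 83) = (17881 - 719/79) + (225 + 83 - 6*(-171)) = 1411880/79 + (225 + 83 + 1026) = 1411880/79 + 1334 = 1517266/79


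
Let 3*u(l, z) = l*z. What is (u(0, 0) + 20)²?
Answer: 400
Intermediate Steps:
u(l, z) = l*z/3 (u(l, z) = (l*z)/3 = l*z/3)
(u(0, 0) + 20)² = ((⅓)*0*0 + 20)² = (0 + 20)² = 20² = 400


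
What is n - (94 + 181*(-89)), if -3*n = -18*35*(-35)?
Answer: 8665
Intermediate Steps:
n = -7350 (n = -(-18*35)*(-35)/3 = -(-210)*(-35) = -⅓*22050 = -7350)
n - (94 + 181*(-89)) = -7350 - (94 + 181*(-89)) = -7350 - (94 - 16109) = -7350 - 1*(-16015) = -7350 + 16015 = 8665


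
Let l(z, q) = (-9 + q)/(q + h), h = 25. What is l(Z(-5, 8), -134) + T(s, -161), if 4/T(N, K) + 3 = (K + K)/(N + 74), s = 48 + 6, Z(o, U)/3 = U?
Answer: 22575/38477 ≈ 0.58671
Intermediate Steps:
Z(o, U) = 3*U
s = 54
l(z, q) = (-9 + q)/(25 + q) (l(z, q) = (-9 + q)/(q + 25) = (-9 + q)/(25 + q))
T(N, K) = 4/(-3 + 2*K/(74 + N)) (T(N, K) = 4/(-3 + (K + K)/(N + 74)) = 4/(-3 + (2*K)/(74 + N)) = 4/(-3 + 2*K/(74 + N)))
l(Z(-5, 8), -134) + T(s, -161) = (-9 - 134)/(25 - 134) + 4*(74 + 54)/(-222 - 3*54 + 2*(-161)) = -143/(-109) + 4*128/(-222 - 162 - 322) = -1/109*(-143) + 4*128/(-706) = 143/109 + 4*(-1/706)*128 = 143/109 - 256/353 = 22575/38477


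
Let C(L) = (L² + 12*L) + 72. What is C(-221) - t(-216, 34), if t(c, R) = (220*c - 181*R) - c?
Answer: 99719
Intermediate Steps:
t(c, R) = -181*R + 219*c (t(c, R) = (-181*R + 220*c) - c = -181*R + 219*c)
C(L) = 72 + L² + 12*L
C(-221) - t(-216, 34) = (72 + (-221)² + 12*(-221)) - (-181*34 + 219*(-216)) = (72 + 48841 - 2652) - (-6154 - 47304) = 46261 - 1*(-53458) = 46261 + 53458 = 99719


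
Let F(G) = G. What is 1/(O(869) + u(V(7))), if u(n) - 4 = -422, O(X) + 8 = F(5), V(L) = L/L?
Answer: -1/421 ≈ -0.0023753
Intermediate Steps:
V(L) = 1
O(X) = -3 (O(X) = -8 + 5 = -3)
u(n) = -418 (u(n) = 4 - 422 = -418)
1/(O(869) + u(V(7))) = 1/(-3 - 418) = 1/(-421) = -1/421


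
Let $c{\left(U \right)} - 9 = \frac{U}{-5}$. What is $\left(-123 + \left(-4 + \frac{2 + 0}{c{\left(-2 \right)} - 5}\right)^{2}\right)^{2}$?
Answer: $\frac{178543044}{14641} \approx 12195.0$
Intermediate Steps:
$c{\left(U \right)} = 9 - \frac{U}{5}$ ($c{\left(U \right)} = 9 + \frac{U}{-5} = 9 + U \left(- \frac{1}{5}\right) = 9 - \frac{U}{5}$)
$\left(-123 + \left(-4 + \frac{2 + 0}{c{\left(-2 \right)} - 5}\right)^{2}\right)^{2} = \left(-123 + \left(-4 + \frac{2 + 0}{\left(9 - - \frac{2}{5}\right) - 5}\right)^{2}\right)^{2} = \left(-123 + \left(-4 + \frac{2}{\left(9 + \frac{2}{5}\right) - 5}\right)^{2}\right)^{2} = \left(-123 + \left(-4 + \frac{2}{\frac{47}{5} - 5}\right)^{2}\right)^{2} = \left(-123 + \left(-4 + \frac{2}{\frac{22}{5}}\right)^{2}\right)^{2} = \left(-123 + \left(-4 + 2 \cdot \frac{5}{22}\right)^{2}\right)^{2} = \left(-123 + \left(-4 + \frac{5}{11}\right)^{2}\right)^{2} = \left(-123 + \left(- \frac{39}{11}\right)^{2}\right)^{2} = \left(-123 + \frac{1521}{121}\right)^{2} = \left(- \frac{13362}{121}\right)^{2} = \frac{178543044}{14641}$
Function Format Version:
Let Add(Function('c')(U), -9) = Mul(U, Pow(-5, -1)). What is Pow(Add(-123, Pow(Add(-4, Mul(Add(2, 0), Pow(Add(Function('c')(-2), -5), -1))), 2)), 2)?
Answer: Rational(178543044, 14641) ≈ 12195.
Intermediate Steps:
Function('c')(U) = Add(9, Mul(Rational(-1, 5), U)) (Function('c')(U) = Add(9, Mul(U, Pow(-5, -1))) = Add(9, Mul(U, Rational(-1, 5))) = Add(9, Mul(Rational(-1, 5), U)))
Pow(Add(-123, Pow(Add(-4, Mul(Add(2, 0), Pow(Add(Function('c')(-2), -5), -1))), 2)), 2) = Pow(Add(-123, Pow(Add(-4, Mul(Add(2, 0), Pow(Add(Add(9, Mul(Rational(-1, 5), -2)), -5), -1))), 2)), 2) = Pow(Add(-123, Pow(Add(-4, Mul(2, Pow(Add(Add(9, Rational(2, 5)), -5), -1))), 2)), 2) = Pow(Add(-123, Pow(Add(-4, Mul(2, Pow(Add(Rational(47, 5), -5), -1))), 2)), 2) = Pow(Add(-123, Pow(Add(-4, Mul(2, Pow(Rational(22, 5), -1))), 2)), 2) = Pow(Add(-123, Pow(Add(-4, Mul(2, Rational(5, 22))), 2)), 2) = Pow(Add(-123, Pow(Add(-4, Rational(5, 11)), 2)), 2) = Pow(Add(-123, Pow(Rational(-39, 11), 2)), 2) = Pow(Add(-123, Rational(1521, 121)), 2) = Pow(Rational(-13362, 121), 2) = Rational(178543044, 14641)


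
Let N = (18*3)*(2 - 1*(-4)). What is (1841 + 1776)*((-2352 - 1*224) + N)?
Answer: -8145484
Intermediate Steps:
N = 324 (N = 54*(2 + 4) = 54*6 = 324)
(1841 + 1776)*((-2352 - 1*224) + N) = (1841 + 1776)*((-2352 - 1*224) + 324) = 3617*((-2352 - 224) + 324) = 3617*(-2576 + 324) = 3617*(-2252) = -8145484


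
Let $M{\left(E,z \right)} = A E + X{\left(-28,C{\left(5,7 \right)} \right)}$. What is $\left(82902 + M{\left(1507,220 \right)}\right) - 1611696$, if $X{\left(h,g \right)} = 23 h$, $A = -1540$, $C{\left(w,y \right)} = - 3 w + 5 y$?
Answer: $-3850218$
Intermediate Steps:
$M{\left(E,z \right)} = -644 - 1540 E$ ($M{\left(E,z \right)} = - 1540 E + 23 \left(-28\right) = - 1540 E - 644 = -644 - 1540 E$)
$\left(82902 + M{\left(1507,220 \right)}\right) - 1611696 = \left(82902 - 2321424\right) - 1611696 = -2238522 - 1611696 = -3850218$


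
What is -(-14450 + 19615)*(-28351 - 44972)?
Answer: 378713295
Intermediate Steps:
-(-14450 + 19615)*(-28351 - 44972) = -5165*(-73323) = -1*(-378713295) = 378713295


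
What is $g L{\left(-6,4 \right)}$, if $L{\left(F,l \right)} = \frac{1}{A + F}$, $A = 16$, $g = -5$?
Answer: $- \frac{1}{2} \approx -0.5$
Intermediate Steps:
$L{\left(F,l \right)} = \frac{1}{16 + F}$
$g L{\left(-6,4 \right)} = - \frac{5}{16 - 6} = - \frac{5}{10} = \left(-5\right) \frac{1}{10} = - \frac{1}{2}$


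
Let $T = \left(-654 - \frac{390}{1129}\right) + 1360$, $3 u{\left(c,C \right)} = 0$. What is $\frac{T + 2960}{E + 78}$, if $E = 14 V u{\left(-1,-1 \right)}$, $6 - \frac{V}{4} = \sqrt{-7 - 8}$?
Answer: $\frac{53058}{1129} \approx 46.996$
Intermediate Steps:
$u{\left(c,C \right)} = 0$ ($u{\left(c,C \right)} = \frac{1}{3} \cdot 0 = 0$)
$V = 24 - 4 i \sqrt{15}$ ($V = 24 - 4 \sqrt{-7 - 8} = 24 - 4 \sqrt{-15} = 24 - 4 i \sqrt{15} \approx 24.0 - 15.492 i$)
$T = \frac{796684}{1129}$ ($T = \left(-654 - \frac{390}{1129}\right) + 1360 = - \frac{738756}{1129} + 1360 = \frac{796684}{1129} \approx 705.65$)
$E = 0$ ($E = 14 \left(24 - 4 i \sqrt{15}\right) 0 = \left(336 - 56 i \sqrt{15}\right) 0 = 0$)
$\frac{T + 2960}{E + 78} = \frac{\frac{796684}{1129} + 2960}{0 + 78} = \frac{4138524}{1129 \cdot 78} = \frac{4138524}{1129} \cdot \frac{1}{78} = \frac{53058}{1129}$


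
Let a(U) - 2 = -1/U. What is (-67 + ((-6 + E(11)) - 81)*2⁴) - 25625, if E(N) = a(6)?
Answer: -81164/3 ≈ -27055.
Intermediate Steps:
a(U) = 2 - 1/U
E(N) = 11/6 (E(N) = 2 - 1/6 = 2 - 1*⅙ = 2 - ⅙ = 11/6)
(-67 + ((-6 + E(11)) - 81)*2⁴) - 25625 = (-67 + ((-6 + 11/6) - 81)*2⁴) - 25625 = (-67 + (-25/6 - 81)*16) - 25625 = (-67 - 511/6*16) - 25625 = (-67 - 4088/3) - 25625 = -4289/3 - 25625 = -81164/3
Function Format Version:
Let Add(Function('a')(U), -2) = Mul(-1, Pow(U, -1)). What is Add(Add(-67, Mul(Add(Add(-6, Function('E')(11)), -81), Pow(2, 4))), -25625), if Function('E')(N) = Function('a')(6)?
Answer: Rational(-81164, 3) ≈ -27055.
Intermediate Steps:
Function('a')(U) = Add(2, Mul(-1, Pow(U, -1)))
Function('E')(N) = Rational(11, 6) (Function('E')(N) = Add(2, Mul(-1, Pow(6, -1))) = Add(2, Mul(-1, Rational(1, 6))) = Add(2, Rational(-1, 6)) = Rational(11, 6))
Add(Add(-67, Mul(Add(Add(-6, Function('E')(11)), -81), Pow(2, 4))), -25625) = Add(Add(-67, Mul(Add(Add(-6, Rational(11, 6)), -81), Pow(2, 4))), -25625) = Add(Add(-67, Mul(Add(Rational(-25, 6), -81), 16)), -25625) = Add(Add(-67, Mul(Rational(-511, 6), 16)), -25625) = Add(Add(-67, Rational(-4088, 3)), -25625) = Add(Rational(-4289, 3), -25625) = Rational(-81164, 3)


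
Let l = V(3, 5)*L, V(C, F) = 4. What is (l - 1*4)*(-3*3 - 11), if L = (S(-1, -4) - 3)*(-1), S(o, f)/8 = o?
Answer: -800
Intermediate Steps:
S(o, f) = 8*o
L = 11 (L = (8*(-1) - 3)*(-1) = (-8 - 3)*(-1) = -11*(-1) = 11)
l = 44 (l = 4*11 = 44)
(l - 1*4)*(-3*3 - 11) = (44 - 1*4)*(-3*3 - 11) = (44 - 4)*(-9 - 11) = 40*(-20) = -800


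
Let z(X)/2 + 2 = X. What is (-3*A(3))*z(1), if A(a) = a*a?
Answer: 54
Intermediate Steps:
z(X) = -4 + 2*X
A(a) = a²
(-3*A(3))*z(1) = (-3*3²)*(-4 + 2*1) = (-3*9)*(-4 + 2) = -27*(-2) = 54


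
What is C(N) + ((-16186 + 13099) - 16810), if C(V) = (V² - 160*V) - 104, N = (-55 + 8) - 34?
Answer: -480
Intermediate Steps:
N = -81 (N = -47 - 34 = -81)
C(V) = -104 + V² - 160*V
C(N) + ((-16186 + 13099) - 16810) = (-104 + (-81)² - 160*(-81)) + ((-16186 + 13099) - 16810) = (-104 + 6561 + 12960) + (-3087 - 16810) = 19417 - 19897 = -480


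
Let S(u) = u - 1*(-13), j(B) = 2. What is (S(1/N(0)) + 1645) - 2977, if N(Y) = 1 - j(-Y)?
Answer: -1320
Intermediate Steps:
N(Y) = -1 (N(Y) = 1 - 1*2 = 1 - 2 = -1)
S(u) = 13 + u (S(u) = u + 13 = 13 + u)
(S(1/N(0)) + 1645) - 2977 = ((13 + 1/(-1)) + 1645) - 2977 = ((13 - 1) + 1645) - 2977 = (12 + 1645) - 2977 = 1657 - 2977 = -1320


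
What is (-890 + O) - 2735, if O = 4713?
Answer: 1088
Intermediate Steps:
(-890 + O) - 2735 = (-890 + 4713) - 2735 = 3823 - 2735 = 1088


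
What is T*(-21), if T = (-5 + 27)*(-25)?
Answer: 11550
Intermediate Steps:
T = -550 (T = 22*(-25) = -550)
T*(-21) = -550*(-21) = 11550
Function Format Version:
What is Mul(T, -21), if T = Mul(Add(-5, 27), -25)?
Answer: 11550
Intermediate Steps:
T = -550 (T = Mul(22, -25) = -550)
Mul(T, -21) = Mul(-550, -21) = 11550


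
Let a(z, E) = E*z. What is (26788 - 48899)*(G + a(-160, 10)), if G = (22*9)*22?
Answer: -60937916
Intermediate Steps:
G = 4356 (G = 198*22 = 4356)
(26788 - 48899)*(G + a(-160, 10)) = (26788 - 48899)*(4356 + 10*(-160)) = -22111*(4356 - 1600) = -22111*2756 = -60937916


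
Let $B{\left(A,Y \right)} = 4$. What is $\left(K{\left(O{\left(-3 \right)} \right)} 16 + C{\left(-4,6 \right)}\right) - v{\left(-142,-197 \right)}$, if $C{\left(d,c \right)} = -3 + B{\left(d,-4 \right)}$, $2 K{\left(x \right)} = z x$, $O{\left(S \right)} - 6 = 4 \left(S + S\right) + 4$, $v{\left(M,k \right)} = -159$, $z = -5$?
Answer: $720$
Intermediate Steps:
$O{\left(S \right)} = 10 + 8 S$ ($O{\left(S \right)} = 6 + \left(4 \left(S + S\right) + 4\right) = 6 + \left(4 \cdot 2 S + 4\right) = 6 + \left(8 S + 4\right) = 6 + \left(4 + 8 S\right) = 10 + 8 S$)
$K{\left(x \right)} = - \frac{5 x}{2}$ ($K{\left(x \right)} = \frac{\left(-5\right) x}{2} = - \frac{5 x}{2}$)
$C{\left(d,c \right)} = 1$ ($C{\left(d,c \right)} = -3 + 4 = 1$)
$\left(K{\left(O{\left(-3 \right)} \right)} 16 + C{\left(-4,6 \right)}\right) - v{\left(-142,-197 \right)} = \left(- \frac{5 \left(10 + 8 \left(-3\right)\right)}{2} \cdot 16 + 1\right) - -159 = \left(- \frac{5 \left(10 - 24\right)}{2} \cdot 16 + 1\right) + 159 = \left(\left(- \frac{5}{2}\right) \left(-14\right) 16 + 1\right) + 159 = \left(35 \cdot 16 + 1\right) + 159 = \left(560 + 1\right) + 159 = 561 + 159 = 720$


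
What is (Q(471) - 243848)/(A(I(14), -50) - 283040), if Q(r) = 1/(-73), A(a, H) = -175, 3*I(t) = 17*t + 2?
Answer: 1186727/1378313 ≈ 0.86100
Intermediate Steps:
I(t) = 2/3 + 17*t/3 (I(t) = (17*t + 2)/3 = (2 + 17*t)/3 = 2/3 + 17*t/3)
Q(r) = -1/73
(Q(471) - 243848)/(A(I(14), -50) - 283040) = (-1/73 - 243848)/(-175 - 283040) = -17800905/73/(-283215) = -17800905/73*(-1/283215) = 1186727/1378313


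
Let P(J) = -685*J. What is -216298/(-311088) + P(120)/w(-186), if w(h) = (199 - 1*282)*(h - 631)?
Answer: -5452024961/10547594184 ≈ -0.51690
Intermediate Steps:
w(h) = 52373 - 83*h (w(h) = (199 - 282)*(-631 + h) = -83*(-631 + h) = 52373 - 83*h)
-216298/(-311088) + P(120)/w(-186) = -216298/(-311088) + (-685*120)/(52373 - 83*(-186)) = -216298*(-1/311088) - 82200/(52373 + 15438) = 108149/155544 - 82200/67811 = -5452024961/10547594184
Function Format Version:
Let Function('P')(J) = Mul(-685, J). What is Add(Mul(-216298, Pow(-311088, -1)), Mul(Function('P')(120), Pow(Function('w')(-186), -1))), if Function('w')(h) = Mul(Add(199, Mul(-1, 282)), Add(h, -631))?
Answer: Rational(-5452024961, 10547594184) ≈ -0.51690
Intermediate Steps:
Function('w')(h) = Add(52373, Mul(-83, h)) (Function('w')(h) = Mul(Add(199, -282), Add(-631, h)) = Mul(-83, Add(-631, h)) = Add(52373, Mul(-83, h)))
Add(Mul(-216298, Pow(-311088, -1)), Mul(Function('P')(120), Pow(Function('w')(-186), -1))) = Add(Mul(-216298, Pow(-311088, -1)), Mul(Mul(-685, 120), Pow(Add(52373, Mul(-83, -186)), -1))) = Add(Mul(-216298, Rational(-1, 311088)), Mul(-82200, Pow(Add(52373, 15438), -1))) = Add(Rational(108149, 155544), Mul(-82200, Pow(67811, -1))) = Add(Rational(108149, 155544), Mul(-82200, Rational(1, 67811))) = Add(Rational(108149, 155544), Rational(-82200, 67811)) = Rational(-5452024961, 10547594184)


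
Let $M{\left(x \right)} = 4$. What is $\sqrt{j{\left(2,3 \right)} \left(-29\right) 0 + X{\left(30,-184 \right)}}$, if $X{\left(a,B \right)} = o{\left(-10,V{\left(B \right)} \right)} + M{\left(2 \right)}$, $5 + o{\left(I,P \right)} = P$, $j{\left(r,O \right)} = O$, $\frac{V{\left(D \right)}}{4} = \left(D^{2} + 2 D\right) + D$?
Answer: $\sqrt{133215} \approx 364.99$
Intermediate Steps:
$V{\left(D \right)} = 4 D^{2} + 12 D$ ($V{\left(D \right)} = 4 \left(\left(D^{2} + 2 D\right) + D\right) = 4 \left(D^{2} + 3 D\right) = 4 D^{2} + 12 D$)
$o{\left(I,P \right)} = -5 + P$
$X{\left(a,B \right)} = -1 + 4 B \left(3 + B\right)$ ($X{\left(a,B \right)} = \left(-5 + 4 B \left(3 + B\right)\right) + 4 = -1 + 4 B \left(3 + B\right)$)
$\sqrt{j{\left(2,3 \right)} \left(-29\right) 0 + X{\left(30,-184 \right)}} = \sqrt{3 \left(-29\right) 0 - \left(1 + 736 \left(3 - 184\right)\right)} = \sqrt{\left(-87\right) 0 - \left(1 + 736 \left(-181\right)\right)} = \sqrt{0 + \left(-1 + 133216\right)} = \sqrt{0 + 133215} = \sqrt{133215}$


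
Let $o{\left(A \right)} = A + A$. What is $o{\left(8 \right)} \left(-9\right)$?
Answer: $-144$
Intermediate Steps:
$o{\left(A \right)} = 2 A$
$o{\left(8 \right)} \left(-9\right) = 2 \cdot 8 \left(-9\right) = 16 \left(-9\right) = -144$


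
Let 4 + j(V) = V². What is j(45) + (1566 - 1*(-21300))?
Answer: 24887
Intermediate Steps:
j(V) = -4 + V²
j(45) + (1566 - 1*(-21300)) = (-4 + 45²) + (1566 - 1*(-21300)) = (-4 + 2025) + (1566 + 21300) = 2021 + 22866 = 24887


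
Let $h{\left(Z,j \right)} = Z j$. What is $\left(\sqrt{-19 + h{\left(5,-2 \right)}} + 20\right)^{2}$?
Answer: $\left(20 + i \sqrt{29}\right)^{2} \approx 371.0 + 215.41 i$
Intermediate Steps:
$\left(\sqrt{-19 + h{\left(5,-2 \right)}} + 20\right)^{2} = \left(\sqrt{-19 + 5 \left(-2\right)} + 20\right)^{2} = \left(\sqrt{-19 - 10} + 20\right)^{2} = \left(\sqrt{-29} + 20\right)^{2} = \left(i \sqrt{29} + 20\right)^{2} = \left(20 + i \sqrt{29}\right)^{2}$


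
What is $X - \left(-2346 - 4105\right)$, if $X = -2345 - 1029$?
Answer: $3077$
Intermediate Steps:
$X = -3374$ ($X = -2345 - 1029 = -3374$)
$X - \left(-2346 - 4105\right) = -3374 - \left(-2346 - 4105\right) = -3374 - -6451 = -3374 + 6451 = 3077$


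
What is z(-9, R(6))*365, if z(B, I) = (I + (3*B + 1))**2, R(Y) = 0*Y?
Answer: 246740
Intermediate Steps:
R(Y) = 0
z(B, I) = (1 + I + 3*B)**2 (z(B, I) = (I + (1 + 3*B))**2 = (1 + I + 3*B)**2)
z(-9, R(6))*365 = (1 + 0 + 3*(-9))**2*365 = (1 + 0 - 27)**2*365 = (-26)**2*365 = 676*365 = 246740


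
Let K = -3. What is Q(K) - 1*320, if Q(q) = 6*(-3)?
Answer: -338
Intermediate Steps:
Q(q) = -18
Q(K) - 1*320 = -18 - 1*320 = -18 - 320 = -338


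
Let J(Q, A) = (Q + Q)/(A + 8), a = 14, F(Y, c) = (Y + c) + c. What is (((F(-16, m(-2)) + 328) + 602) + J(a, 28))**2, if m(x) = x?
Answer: 67190809/81 ≈ 8.2952e+5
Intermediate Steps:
F(Y, c) = Y + 2*c
J(Q, A) = 2*Q/(8 + A) (J(Q, A) = (2*Q)/(8 + A) = 2*Q/(8 + A))
(((F(-16, m(-2)) + 328) + 602) + J(a, 28))**2 = ((((-16 + 2*(-2)) + 328) + 602) + 2*14/(8 + 28))**2 = ((((-16 - 4) + 328) + 602) + 2*14/36)**2 = (((-20 + 328) + 602) + 2*14*(1/36))**2 = ((308 + 602) + 7/9)**2 = (910 + 7/9)**2 = (8197/9)**2 = 67190809/81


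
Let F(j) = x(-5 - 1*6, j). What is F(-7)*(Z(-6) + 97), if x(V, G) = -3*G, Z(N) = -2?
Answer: 1995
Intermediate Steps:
F(j) = -3*j
F(-7)*(Z(-6) + 97) = (-3*(-7))*(-2 + 97) = 21*95 = 1995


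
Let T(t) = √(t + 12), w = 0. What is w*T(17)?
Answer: 0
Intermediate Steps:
T(t) = √(12 + t)
w*T(17) = 0*√(12 + 17) = 0*√29 = 0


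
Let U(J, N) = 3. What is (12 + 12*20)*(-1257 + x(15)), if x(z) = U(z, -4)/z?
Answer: -1583568/5 ≈ -3.1671e+5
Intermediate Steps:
x(z) = 3/z
(12 + 12*20)*(-1257 + x(15)) = (12 + 12*20)*(-1257 + 3/15) = (12 + 240)*(-1257 + 3*(1/15)) = 252*(-1257 + ⅕) = 252*(-6284/5) = -1583568/5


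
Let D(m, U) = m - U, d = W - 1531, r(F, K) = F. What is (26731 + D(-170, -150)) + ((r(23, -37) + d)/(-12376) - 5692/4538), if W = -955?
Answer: 750045803835/28081144 ≈ 26710.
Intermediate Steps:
d = -2486 (d = -955 - 1531 = -2486)
(26731 + D(-170, -150)) + ((r(23, -37) + d)/(-12376) - 5692/4538) = (26731 + (-170 - 1*(-150))) + ((23 - 2486)/(-12376) - 5692/4538) = (26731 + (-170 + 150)) + (-2463*(-1/12376) - 5692*1/4538) = (26731 - 20) + (2463/12376 - 2846/2269) = 26711 - 29633549/28081144 = 750045803835/28081144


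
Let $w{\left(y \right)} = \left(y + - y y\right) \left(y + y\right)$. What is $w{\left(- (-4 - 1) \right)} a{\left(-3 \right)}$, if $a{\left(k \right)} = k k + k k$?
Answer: $-3600$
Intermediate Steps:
$a{\left(k \right)} = 2 k^{2}$ ($a{\left(k \right)} = k^{2} + k^{2} = 2 k^{2}$)
$w{\left(y \right)} = 2 y \left(y - y^{2}\right)$ ($w{\left(y \right)} = \left(y - y^{2}\right) 2 y = 2 y \left(y - y^{2}\right)$)
$w{\left(- (-4 - 1) \right)} a{\left(-3 \right)} = 2 \left(- (-4 - 1)\right)^{2} \left(1 - - (-4 - 1)\right) 2 \left(-3\right)^{2} = 2 \left(\left(-1\right) \left(-5\right)\right)^{2} \left(1 - \left(-1\right) \left(-5\right)\right) 2 \cdot 9 = 2 \cdot 5^{2} \left(1 - 5\right) 18 = 2 \cdot 25 \left(1 - 5\right) 18 = 2 \cdot 25 \left(-4\right) 18 = \left(-200\right) 18 = -3600$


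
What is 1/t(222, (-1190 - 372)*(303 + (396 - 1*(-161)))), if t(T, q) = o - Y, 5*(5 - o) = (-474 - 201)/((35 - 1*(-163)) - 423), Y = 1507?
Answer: -5/7513 ≈ -0.00066551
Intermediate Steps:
o = 22/5 (o = 5 - (-474 - 201)/(5*((35 - 1*(-163)) - 423)) = 5 - (-135)/((35 + 163) - 423) = 5 - (-135)/(198 - 423) = 5 - (-135)/(-225) = 5 - (-135)*(-1)/225 = 5 - ⅕*3 = 5 - ⅗ = 22/5 ≈ 4.4000)
t(T, q) = -7513/5 (t(T, q) = 22/5 - 1*1507 = 22/5 - 1507 = -7513/5)
1/t(222, (-1190 - 372)*(303 + (396 - 1*(-161)))) = 1/(-7513/5) = -5/7513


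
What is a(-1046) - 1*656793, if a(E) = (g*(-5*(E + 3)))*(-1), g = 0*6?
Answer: -656793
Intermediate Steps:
g = 0
a(E) = 0 (a(E) = (0*(-5*(E + 3)))*(-1) = (0*(-5*(3 + E)))*(-1) = (0*(-15 - 5*E))*(-1) = 0*(-1) = 0)
a(-1046) - 1*656793 = 0 - 1*656793 = 0 - 656793 = -656793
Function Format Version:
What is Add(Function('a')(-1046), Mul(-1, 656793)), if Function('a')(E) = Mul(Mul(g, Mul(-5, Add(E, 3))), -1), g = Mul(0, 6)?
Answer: -656793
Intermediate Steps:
g = 0
Function('a')(E) = 0 (Function('a')(E) = Mul(Mul(0, Mul(-5, Add(E, 3))), -1) = Mul(Mul(0, Mul(-5, Add(3, E))), -1) = Mul(Mul(0, Add(-15, Mul(-5, E))), -1) = Mul(0, -1) = 0)
Add(Function('a')(-1046), Mul(-1, 656793)) = Add(0, Mul(-1, 656793)) = Add(0, -656793) = -656793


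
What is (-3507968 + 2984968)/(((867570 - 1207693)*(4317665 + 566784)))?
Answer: 523000/1661313447227 ≈ 3.1481e-7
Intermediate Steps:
(-3507968 + 2984968)/(((867570 - 1207693)*(4317665 + 566784))) = -523000/((-340123*4884449)) = -523000/(-1661313447227) = -523000*(-1/1661313447227) = 523000/1661313447227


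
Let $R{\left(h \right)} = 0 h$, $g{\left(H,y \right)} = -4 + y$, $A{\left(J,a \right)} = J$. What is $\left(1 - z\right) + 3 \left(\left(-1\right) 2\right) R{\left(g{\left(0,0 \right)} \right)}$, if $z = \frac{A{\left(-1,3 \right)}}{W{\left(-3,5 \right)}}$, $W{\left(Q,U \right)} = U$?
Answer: $\frac{6}{5} \approx 1.2$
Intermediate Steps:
$R{\left(h \right)} = 0$
$z = - \frac{1}{5} \approx -0.2$
$\left(1 - z\right) + 3 \left(\left(-1\right) 2\right) R{\left(g{\left(0,0 \right)} \right)} = \left(1 - - \frac{1}{5}\right) + 3 \left(\left(-1\right) 2\right) 0 = \left(1 + \frac{1}{5}\right) + 3 \left(-2\right) 0 = \frac{6}{5} - 0 = \frac{6}{5} + 0 = \frac{6}{5}$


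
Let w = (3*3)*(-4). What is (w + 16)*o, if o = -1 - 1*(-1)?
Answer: 0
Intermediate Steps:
w = -36 (w = 9*(-4) = -36)
o = 0 (o = -1 + 1 = 0)
(w + 16)*o = (-36 + 16)*0 = -20*0 = 0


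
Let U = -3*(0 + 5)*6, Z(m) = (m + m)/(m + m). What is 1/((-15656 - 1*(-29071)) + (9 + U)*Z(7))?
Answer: 1/13334 ≈ 7.4996e-5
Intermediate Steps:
Z(m) = 1 (Z(m) = (2*m)/((2*m)) = (2*m)*(1/(2*m)) = 1)
U = -90 (U = -15*6 = -3*30 = -90)
1/((-15656 - 1*(-29071)) + (9 + U)*Z(7)) = 1/((-15656 - 1*(-29071)) + (9 - 90)*1) = 1/((-15656 + 29071) - 81*1) = 1/(13415 - 81) = 1/13334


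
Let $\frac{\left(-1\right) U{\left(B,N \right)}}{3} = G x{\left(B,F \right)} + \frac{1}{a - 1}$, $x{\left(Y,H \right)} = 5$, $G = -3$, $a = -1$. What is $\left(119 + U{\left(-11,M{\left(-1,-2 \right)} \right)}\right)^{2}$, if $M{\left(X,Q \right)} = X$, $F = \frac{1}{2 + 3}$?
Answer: $\frac{109561}{4} \approx 27390.0$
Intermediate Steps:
$F = \frac{1}{5} \approx 0.2$
$U{\left(B,N \right)} = \frac{93}{2}$ ($U{\left(B,N \right)} = - 3 \left(\left(-3\right) 5 + \frac{1}{-1 - 1}\right) = - 3 \left(-15 + \frac{1}{-2}\right) = - 3 \left(-15 - \frac{1}{2}\right) = \left(-3\right) \left(- \frac{31}{2}\right) = \frac{93}{2}$)
$\left(119 + U{\left(-11,M{\left(-1,-2 \right)} \right)}\right)^{2} = \left(119 + \frac{93}{2}\right)^{2} = \left(\frac{331}{2}\right)^{2} = \frac{109561}{4}$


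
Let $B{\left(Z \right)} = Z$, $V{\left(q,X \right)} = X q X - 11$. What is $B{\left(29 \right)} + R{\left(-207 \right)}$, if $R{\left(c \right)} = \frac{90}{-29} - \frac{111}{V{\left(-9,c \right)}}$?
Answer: $\frac{289627871}{11183908} \approx 25.897$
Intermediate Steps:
$V{\left(q,X \right)} = -11 + q X^{2}$ ($V{\left(q,X \right)} = q X^{2} - 11 = -11 + q X^{2}$)
$R{\left(c \right)} = - \frac{90}{29} - \frac{111}{-11 - 9 c^{2}}$ ($R{\left(c \right)} = \frac{90}{-29} - \frac{111}{-11 - 9 c^{2}} = 90 \left(- \frac{1}{29}\right) - \frac{111}{-11 - 9 c^{2}} = - \frac{90}{29} - \frac{111}{-11 - 9 c^{2}}$)
$B{\left(29 \right)} + R{\left(-207 \right)} = 29 + \frac{3 \left(743 - 270 \left(-207\right)^{2}\right)}{29 \left(11 + 9 \left(-207\right)^{2}\right)} = 29 + \frac{3 \left(743 - 11569230\right)}{29 \left(11 + 9 \cdot 42849\right)} = 29 + \frac{3 \left(743 - 11569230\right)}{29 \left(11 + 385641\right)} = 29 + \frac{3}{29} \cdot \frac{1}{385652} \left(-11568487\right) = 29 - \frac{34705461}{11183908} = \frac{289627871}{11183908}$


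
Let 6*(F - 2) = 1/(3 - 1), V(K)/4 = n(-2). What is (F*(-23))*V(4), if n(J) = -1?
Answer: 575/3 ≈ 191.67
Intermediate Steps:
V(K) = -4 (V(K) = 4*(-1) = -4)
F = 25/12 (F = 2 + 1/(6*(3 - 1)) = 2 + (⅙)/2 = 2 + (⅙)*(½) = 2 + 1/12 = 25/12 ≈ 2.0833)
(F*(-23))*V(4) = ((25/12)*(-23))*(-4) = -575/12*(-4) = 575/3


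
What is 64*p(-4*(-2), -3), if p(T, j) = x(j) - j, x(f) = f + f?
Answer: -192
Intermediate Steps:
x(f) = 2*f
p(T, j) = j (p(T, j) = 2*j - j = j)
64*p(-4*(-2), -3) = 64*(-3) = -192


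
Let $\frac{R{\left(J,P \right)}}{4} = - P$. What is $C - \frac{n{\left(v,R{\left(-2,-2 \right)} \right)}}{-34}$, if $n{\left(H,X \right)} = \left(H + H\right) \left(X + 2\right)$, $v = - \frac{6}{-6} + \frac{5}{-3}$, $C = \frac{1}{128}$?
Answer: $- \frac{2509}{6528} \approx -0.38434$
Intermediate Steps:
$R{\left(J,P \right)} = - 4 P$ ($R{\left(J,P \right)} = 4 \left(- P\right) = - 4 P$)
$C = \frac{1}{128} \approx 0.0078125$
$v = - \frac{2}{3}$ ($v = \left(-6\right) \left(- \frac{1}{6}\right) + 5 \left(- \frac{1}{3}\right) = 1 - \frac{5}{3} = - \frac{2}{3} \approx -0.66667$)
$n{\left(H,X \right)} = 2 H \left(2 + X\right)$
$C - \frac{n{\left(v,R{\left(-2,-2 \right)} \right)}}{-34} = \frac{1}{128} - \frac{2 \left(- \frac{2}{3}\right) \left(2 - -8\right)}{-34} = \frac{1}{128} - 2 \left(- \frac{2}{3}\right) \left(2 + 8\right) \left(- \frac{1}{34}\right) = \frac{1}{128} - 2 \left(- \frac{2}{3}\right) 10 \left(- \frac{1}{34}\right) = \frac{1}{128} - \left(- \frac{40}{3}\right) \left(- \frac{1}{34}\right) = \frac{1}{128} - \frac{20}{51} = - \frac{2509}{6528}$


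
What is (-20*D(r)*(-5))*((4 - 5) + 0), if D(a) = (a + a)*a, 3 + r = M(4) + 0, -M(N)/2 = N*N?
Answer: -245000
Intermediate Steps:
M(N) = -2*N**2 (M(N) = -2*N*N = -2*N**2)
r = -35 (r = -3 + (-2*4**2 + 0) = -3 + (-2*16 + 0) = -3 + (-32 + 0) = -3 - 32 = -35)
D(a) = 2*a**2 (D(a) = (2*a)*a = 2*a**2)
(-20*D(r)*(-5))*((4 - 5) + 0) = (-20*2*(-35)**2*(-5))*((4 - 5) + 0) = (-20*2*1225*(-5))*(-1 + 0) = -49000*(-5)*(-1) = -20*(-12250)*(-1) = 245000*(-1) = -245000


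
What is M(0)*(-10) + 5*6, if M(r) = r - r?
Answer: 30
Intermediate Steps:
M(r) = 0
M(0)*(-10) + 5*6 = 0*(-10) + 5*6 = 0 + 30 = 30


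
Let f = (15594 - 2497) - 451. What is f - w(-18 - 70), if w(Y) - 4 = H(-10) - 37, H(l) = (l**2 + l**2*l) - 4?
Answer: 13583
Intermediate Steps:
H(l) = -4 + l**2 + l**3 (H(l) = (l**2 + l**3) - 4 = -4 + l**2 + l**3)
w(Y) = -937 (w(Y) = 4 + ((-4 + (-10)**2 + (-10)**3) - 37) = 4 + ((-4 + 100 - 1000) - 37) = 4 + (-904 - 37) = 4 - 941 = -937)
f = 12646 (f = 13097 - 451 = 12646)
f - w(-18 - 70) = 12646 - 1*(-937) = 12646 + 937 = 13583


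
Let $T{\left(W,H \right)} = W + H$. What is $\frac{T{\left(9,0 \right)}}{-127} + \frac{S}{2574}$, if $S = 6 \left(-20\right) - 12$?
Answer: $- \frac{605}{4953} \approx -0.12215$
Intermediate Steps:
$T{\left(W,H \right)} = H + W$
$S = -132$ ($S = -120 - 12 = -132$)
$\frac{T{\left(9,0 \right)}}{-127} + \frac{S}{2574} = \frac{0 + 9}{-127} - \frac{132}{2574} = 9 \left(- \frac{1}{127}\right) - \frac{2}{39} = - \frac{9}{127} - \frac{2}{39} = - \frac{605}{4953}$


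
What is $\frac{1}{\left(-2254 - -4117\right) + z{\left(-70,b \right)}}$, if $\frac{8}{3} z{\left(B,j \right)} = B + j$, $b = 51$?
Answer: $\frac{8}{14847} \approx 0.00053883$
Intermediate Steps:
$z{\left(B,j \right)} = \frac{3 B}{8} + \frac{3 j}{8}$ ($z{\left(B,j \right)} = \frac{3 \left(B + j\right)}{8} = \frac{3 B}{8} + \frac{3 j}{8}$)
$\frac{1}{\left(-2254 - -4117\right) + z{\left(-70,b \right)}} = \frac{1}{\left(-2254 - -4117\right) + \left(\frac{3}{8} \left(-70\right) + \frac{3}{8} \cdot 51\right)} = \frac{1}{\left(-2254 + 4117\right) + \left(- \frac{105}{4} + \frac{153}{8}\right)} = \frac{1}{1863 - \frac{57}{8}} = \frac{1}{\frac{14847}{8}} = \frac{8}{14847}$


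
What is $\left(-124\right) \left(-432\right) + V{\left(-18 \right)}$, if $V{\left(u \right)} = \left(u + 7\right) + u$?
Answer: $53539$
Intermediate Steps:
$V{\left(u \right)} = 7 + 2 u$ ($V{\left(u \right)} = \left(7 + u\right) + u = 7 + 2 u$)
$\left(-124\right) \left(-432\right) + V{\left(-18 \right)} = \left(-124\right) \left(-432\right) + \left(7 + 2 \left(-18\right)\right) = 53568 + \left(7 - 36\right) = 53568 - 29 = 53539$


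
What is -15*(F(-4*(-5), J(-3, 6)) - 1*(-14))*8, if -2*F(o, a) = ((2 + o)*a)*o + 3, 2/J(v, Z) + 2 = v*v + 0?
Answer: 42300/7 ≈ 6042.9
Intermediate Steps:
J(v, Z) = 2/(-2 + v²) (J(v, Z) = 2/(-2 + (v*v + 0)) = 2/(-2 + (v² + 0)) = 2/(-2 + v²))
F(o, a) = -3/2 - a*o*(2 + o)/2 (F(o, a) = -(((2 + o)*a)*o + 3)/2 = -((a*(2 + o))*o + 3)/2 = -(a*o*(2 + o) + 3)/2 = -(3 + a*o*(2 + o))/2 = -3/2 - a*o*(2 + o)/2)
-15*(F(-4*(-5), J(-3, 6)) - 1*(-14))*8 = -15*((-3/2 - 2/(-2 + (-3)²)*(-4*(-5)) - 2/(-2 + (-3)²)*(-4*(-5))²/2) - 1*(-14))*8 = -15*((-3/2 - 1*2/(-2 + 9)*20 - ½*2/(-2 + 9)*20²) + 14)*8 = -15*((-3/2 - 1*2/7*20 - ½*2/7*400) + 14)*8 = -15*((-3/2 - 40/7 - 400/7) + 14)*8 = -15*(-901/14 + 14)*8 = -15*(-705/14)*8 = (10575/14)*8 = 42300/7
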